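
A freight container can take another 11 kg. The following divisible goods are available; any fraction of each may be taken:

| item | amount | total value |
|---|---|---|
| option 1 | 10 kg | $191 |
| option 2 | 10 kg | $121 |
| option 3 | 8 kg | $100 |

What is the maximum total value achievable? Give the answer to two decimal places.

Take in order of value per unit:
- option 1 (191/10 per unit): all 10 → value 191, running total 191.00
- option 3 (100/8 per unit): 1 of 8 → value 1×100/8 = 12.5000, running total 203.50
Total 203.50.

203.50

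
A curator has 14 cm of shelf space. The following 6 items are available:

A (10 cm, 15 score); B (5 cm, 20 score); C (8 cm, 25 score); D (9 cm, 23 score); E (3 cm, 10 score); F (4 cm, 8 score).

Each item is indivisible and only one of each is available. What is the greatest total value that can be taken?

45 score

Check high-value combinations within 14 cm:
- B+C: length 5+8=13, value 20+25=45
- B+D: length 5+9=14, value 20+23=43
- B+E+F: length 5+3+4=12, value 20+10+8=38
Best: 45 score.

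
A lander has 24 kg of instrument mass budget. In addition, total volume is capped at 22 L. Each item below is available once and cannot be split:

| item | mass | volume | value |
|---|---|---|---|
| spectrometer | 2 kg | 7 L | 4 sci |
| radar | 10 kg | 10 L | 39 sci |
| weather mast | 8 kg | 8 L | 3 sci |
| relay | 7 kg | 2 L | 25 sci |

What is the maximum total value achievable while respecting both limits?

Feasible sets respecting both limits:
- spectrometer+radar+relay: mass 19, volume 19, value 68
- radar+relay: mass 17, volume 12, value 64
- spectrometer+radar: mass 12, volume 17, value 43
- radar+weather mast: mass 18, volume 18, value 42
Best: 68 sci.

68 sci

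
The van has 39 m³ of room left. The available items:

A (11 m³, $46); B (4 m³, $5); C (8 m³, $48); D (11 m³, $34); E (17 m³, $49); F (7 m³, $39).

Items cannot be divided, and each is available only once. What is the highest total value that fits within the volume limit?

Check high-value combinations within 39 m³:
- A+C+D+F: volume 11+8+11+7=37, value 46+48+34+39=167
- A+C+E: volume 11+8+17=36, value 46+48+49=143
- B+C+E+F: volume 4+8+17+7=36, value 5+48+49+39=141
- A+B+E+F: volume 11+4+17+7=39, value 46+5+49+39=139
- A+B+C+F: volume 11+4+8+7=30, value 46+5+48+39=138
Best: $167.

$167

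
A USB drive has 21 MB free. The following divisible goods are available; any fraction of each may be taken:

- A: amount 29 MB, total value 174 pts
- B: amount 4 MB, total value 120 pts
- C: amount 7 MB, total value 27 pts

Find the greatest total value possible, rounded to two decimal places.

222.00

Take in order of value per unit:
- B (120/4 per unit): all 4 → value 120, running total 120.00
- A (174/29 per unit): 17 of 29 → value 17×174/29 = 102.0000, running total 222.00
Total 222.00.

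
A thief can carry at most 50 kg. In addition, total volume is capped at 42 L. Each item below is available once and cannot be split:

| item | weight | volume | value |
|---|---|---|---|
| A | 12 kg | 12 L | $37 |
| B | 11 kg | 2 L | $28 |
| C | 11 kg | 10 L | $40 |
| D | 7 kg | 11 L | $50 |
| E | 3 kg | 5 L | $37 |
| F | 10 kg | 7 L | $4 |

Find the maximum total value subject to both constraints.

Feasible sets respecting both limits:
- A+B+C+D+E: weight 44, volume 40, value 192
- A+C+D+E: weight 33, volume 38, value 164
- B+C+D+E+F: weight 42, volume 35, value 159
- A+B+D+E+F: weight 43, volume 37, value 156
Best: $192.

$192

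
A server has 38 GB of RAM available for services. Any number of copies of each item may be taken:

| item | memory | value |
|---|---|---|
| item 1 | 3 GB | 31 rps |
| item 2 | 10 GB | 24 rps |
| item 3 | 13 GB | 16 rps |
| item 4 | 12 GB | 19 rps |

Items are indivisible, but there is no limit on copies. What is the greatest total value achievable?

Best value-per-unit is item 1 at 31/3, and filling with it alone uses memory 12×3=36. No mix of the others beats 12×31 = 372.

372 rps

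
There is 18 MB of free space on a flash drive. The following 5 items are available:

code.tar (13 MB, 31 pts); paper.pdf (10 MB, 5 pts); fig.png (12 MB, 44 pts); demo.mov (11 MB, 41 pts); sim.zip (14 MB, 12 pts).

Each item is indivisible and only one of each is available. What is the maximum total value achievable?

Check high-value combinations within 18 MB:
- fig.png: size 12, value 44
- demo.mov: size 11, value 41
- code.tar: size 13, value 31
- sim.zip: size 14, value 12
- paper.pdf: size 10, value 5
Best: 44 pts.

44 pts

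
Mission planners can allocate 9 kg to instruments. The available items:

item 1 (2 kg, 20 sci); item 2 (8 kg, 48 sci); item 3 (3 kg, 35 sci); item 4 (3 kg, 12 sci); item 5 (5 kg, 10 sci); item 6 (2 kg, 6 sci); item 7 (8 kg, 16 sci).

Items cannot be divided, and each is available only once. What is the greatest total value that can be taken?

67 sci

Check high-value combinations within 9 kg:
- item 1+item 3+item 4: mass 2+3+3=8, value 20+35+12=67
- item 1+item 3+item 6: mass 2+3+2=7, value 20+35+6=61
- item 1+item 3: mass 2+3=5, value 20+35=55
- item 3+item 4+item 6: mass 3+3+2=8, value 35+12+6=53
Best: 67 sci.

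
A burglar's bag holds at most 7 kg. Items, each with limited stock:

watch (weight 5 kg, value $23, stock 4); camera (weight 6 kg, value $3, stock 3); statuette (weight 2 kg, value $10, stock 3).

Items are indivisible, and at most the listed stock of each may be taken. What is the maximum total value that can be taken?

$33

Top feasible selections:
- 1×watch + 1×statuette: weight 7, value 33
- 3×statuette: weight 6, value 30
Best: $33.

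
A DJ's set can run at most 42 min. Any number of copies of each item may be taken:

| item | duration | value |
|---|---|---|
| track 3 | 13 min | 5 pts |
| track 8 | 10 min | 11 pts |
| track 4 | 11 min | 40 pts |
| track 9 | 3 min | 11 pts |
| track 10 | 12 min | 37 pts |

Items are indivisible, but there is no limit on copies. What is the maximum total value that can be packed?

Best value-per-unit is track 9 at 11/3, and filling with it alone uses duration 14×3=42. No mix of the others beats 14×11 = 154.

154 pts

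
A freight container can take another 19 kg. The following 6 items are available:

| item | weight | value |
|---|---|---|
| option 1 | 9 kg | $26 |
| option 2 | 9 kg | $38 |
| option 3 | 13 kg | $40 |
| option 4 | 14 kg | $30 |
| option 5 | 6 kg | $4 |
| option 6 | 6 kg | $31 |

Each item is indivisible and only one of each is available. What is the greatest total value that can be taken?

$71

Check high-value combinations within 19 kg:
- option 3+option 6: weight 13+6=19, value 40+31=71
- option 2+option 6: weight 9+6=15, value 38+31=69
- option 1+option 2: weight 9+9=18, value 26+38=64
- option 1+option 6: weight 9+6=15, value 26+31=57
- option 3+option 5: weight 13+6=19, value 40+4=44
Best: $71.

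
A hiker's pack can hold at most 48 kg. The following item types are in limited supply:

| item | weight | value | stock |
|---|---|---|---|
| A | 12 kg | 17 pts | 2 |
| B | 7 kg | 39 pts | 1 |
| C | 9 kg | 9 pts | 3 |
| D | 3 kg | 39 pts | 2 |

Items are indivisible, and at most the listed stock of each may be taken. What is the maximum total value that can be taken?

160 pts

Best selections within weight 48 and stock limits:
- 2×A + 1×B + 1×C + 2×D: weight 46, value 160
- 1×A + 1×B + 2×C + 2×D: weight 43, value 152
- 2×A + 1×B + 2×D: weight 37, value 151
- 1×B + 3×C + 2×D: weight 40, value 144
Best: 160 pts.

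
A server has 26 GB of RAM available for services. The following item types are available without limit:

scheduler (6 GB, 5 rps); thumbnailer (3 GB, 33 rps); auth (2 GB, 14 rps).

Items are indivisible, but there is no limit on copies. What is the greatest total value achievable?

Best value-per-unit is thumbnailer at 33/3; filling with it alone gives 8×33 = 264.
Optimal mix: 8×thumbnailer + 1×auth → memory 26, value 278.

278 rps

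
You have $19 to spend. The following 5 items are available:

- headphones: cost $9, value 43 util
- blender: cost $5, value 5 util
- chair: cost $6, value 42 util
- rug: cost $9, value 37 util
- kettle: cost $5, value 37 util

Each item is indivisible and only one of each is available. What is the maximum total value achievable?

85 util

Check high-value combinations within $19:
- headphones+chair: cost 9+6=15, value 43+42=85
- headphones+blender+kettle: cost 9+5+5=19, value 43+5+37=85
- blender+chair+kettle: cost 5+6+5=16, value 5+42+37=84
Best: 85 util.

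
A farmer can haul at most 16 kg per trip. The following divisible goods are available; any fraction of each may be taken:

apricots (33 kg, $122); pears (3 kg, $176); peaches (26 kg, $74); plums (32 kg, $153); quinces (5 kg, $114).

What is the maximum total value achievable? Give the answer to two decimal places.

Take in order of value per unit:
- pears (176/3 per unit): all 3 → value 176, running total 176.00
- quinces (114/5 per unit): all 5 → value 114, running total 290.00
- plums (153/32 per unit): 8 of 32 → value 8×153/32 = 38.2500, running total 328.25
Total 328.25.

328.25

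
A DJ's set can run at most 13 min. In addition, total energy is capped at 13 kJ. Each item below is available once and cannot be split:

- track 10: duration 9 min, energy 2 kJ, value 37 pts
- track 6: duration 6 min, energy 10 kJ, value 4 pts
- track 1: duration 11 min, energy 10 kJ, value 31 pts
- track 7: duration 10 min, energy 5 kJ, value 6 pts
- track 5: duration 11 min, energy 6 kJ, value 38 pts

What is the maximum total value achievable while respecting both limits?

Feasible sets respecting both limits:
- track 5: duration 11, energy 6, value 38
- track 10: duration 9, energy 2, value 37
- track 1: duration 11, energy 10, value 31
Best: 38 pts.

38 pts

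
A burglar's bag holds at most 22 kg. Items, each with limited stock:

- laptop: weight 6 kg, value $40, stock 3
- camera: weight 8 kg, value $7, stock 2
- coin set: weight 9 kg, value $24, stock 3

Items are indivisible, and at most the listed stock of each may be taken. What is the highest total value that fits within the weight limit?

Top feasible selections:
- 3×laptop: weight 18, value 120
- 2×laptop + 1×coin set: weight 21, value 104
Best: $120.

$120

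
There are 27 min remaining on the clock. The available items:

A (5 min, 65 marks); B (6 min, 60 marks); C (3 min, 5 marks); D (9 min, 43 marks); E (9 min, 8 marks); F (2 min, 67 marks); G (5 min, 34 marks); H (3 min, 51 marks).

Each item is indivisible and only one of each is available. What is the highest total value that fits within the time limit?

286 marks

This is a 0/1 knapsack; check combinations near the capacity.
- A+B+D+F+H: time 5+6+9+2+3=25, value 65+60+43+67+51=286
- A+B+C+F+G+H: time 5+6+3+2+5+3=24, value 65+60+5+67+34+51=282
- A+B+F+G+H: time 5+6+2+5+3=21, value 65+60+67+34+51=277
Best: 286 marks.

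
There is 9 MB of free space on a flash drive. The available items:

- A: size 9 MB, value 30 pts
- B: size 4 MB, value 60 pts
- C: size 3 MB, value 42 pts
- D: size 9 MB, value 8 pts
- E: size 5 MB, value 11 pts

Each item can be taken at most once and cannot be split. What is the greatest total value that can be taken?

102 pts

This is a 0/1 knapsack; check combinations near the capacity.
- B+C: size 4+3=7, value 60+42=102
- B+E: size 4+5=9, value 60+11=71
- B: size 4, value 60
- C+E: size 3+5=8, value 42+11=53
- C: size 3, value 42
Best: 102 pts.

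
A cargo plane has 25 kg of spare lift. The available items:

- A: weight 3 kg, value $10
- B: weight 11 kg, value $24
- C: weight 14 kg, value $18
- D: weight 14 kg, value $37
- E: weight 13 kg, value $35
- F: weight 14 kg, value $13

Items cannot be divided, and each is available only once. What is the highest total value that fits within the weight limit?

Check high-value combinations within 25 kg:
- B+D: weight 11+14=25, value 24+37=61
- B+E: weight 11+13=24, value 24+35=59
- A+D: weight 3+14=17, value 10+37=47
- A+E: weight 3+13=16, value 10+35=45
- B+C: weight 11+14=25, value 24+18=42
Best: $61.

$61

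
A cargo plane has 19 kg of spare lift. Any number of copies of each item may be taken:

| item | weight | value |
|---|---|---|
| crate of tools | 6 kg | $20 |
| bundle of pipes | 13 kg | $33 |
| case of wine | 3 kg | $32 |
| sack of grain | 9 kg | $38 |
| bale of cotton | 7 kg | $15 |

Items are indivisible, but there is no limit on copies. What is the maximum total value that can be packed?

Best value-per-unit is case of wine at 32/3, and filling with it alone uses weight 6×3=18. No mix of the others beats 6×32 = 192.

$192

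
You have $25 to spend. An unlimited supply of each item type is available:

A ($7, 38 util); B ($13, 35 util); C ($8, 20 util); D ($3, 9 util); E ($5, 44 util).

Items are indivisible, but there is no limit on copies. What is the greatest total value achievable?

Best value-per-unit is E at 44/5, and filling with it alone uses cost 5×5=25. No mix of the others beats 5×44 = 220.

220 util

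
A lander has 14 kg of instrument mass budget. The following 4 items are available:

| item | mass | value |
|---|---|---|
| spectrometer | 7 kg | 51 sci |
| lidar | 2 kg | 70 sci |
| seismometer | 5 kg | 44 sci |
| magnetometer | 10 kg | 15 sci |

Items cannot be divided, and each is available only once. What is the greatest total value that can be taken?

Check high-value combinations within 14 kg:
- spectrometer+lidar+seismometer: mass 7+2+5=14, value 51+70+44=165
- spectrometer+lidar: mass 7+2=9, value 51+70=121
- lidar+seismometer: mass 2+5=7, value 70+44=114
Best: 165 sci.

165 sci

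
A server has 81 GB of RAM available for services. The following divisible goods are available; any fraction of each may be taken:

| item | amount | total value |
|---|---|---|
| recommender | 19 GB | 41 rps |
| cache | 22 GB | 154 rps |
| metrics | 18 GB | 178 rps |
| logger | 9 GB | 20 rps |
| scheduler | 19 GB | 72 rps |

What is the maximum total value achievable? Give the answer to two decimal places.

452.05

Take in order of value per unit:
- metrics (178/18 per unit): all 18 → value 178, running total 178.00
- cache (154/22 per unit): all 22 → value 154, running total 332.00
- scheduler (72/19 per unit): all 19 → value 72, running total 404.00
- logger (20/9 per unit): all 9 → value 20, running total 424.00
- recommender (41/19 per unit): 13 of 19 → value 13×41/19 = 28.0526, running total 452.05
Total 452.05.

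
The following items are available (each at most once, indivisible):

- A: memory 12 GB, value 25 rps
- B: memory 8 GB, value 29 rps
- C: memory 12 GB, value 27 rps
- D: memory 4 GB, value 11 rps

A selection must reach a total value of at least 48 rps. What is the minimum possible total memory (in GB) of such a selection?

20

Subsets with value ≥ 48, sorted by total memory:
- B+C: memory 20, value 56
- A+B: memory 20, value 54
Minimum memory: 20 GB.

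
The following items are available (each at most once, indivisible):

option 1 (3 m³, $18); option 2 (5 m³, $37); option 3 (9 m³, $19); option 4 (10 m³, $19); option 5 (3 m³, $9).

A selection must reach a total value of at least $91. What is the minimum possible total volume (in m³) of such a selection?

27

Subsets with value ≥ 91, sorted by total volume:
- option 1+option 2+option 3+option 4: volume 27, value 93
- option 1+option 2+option 3+option 4+option 5: volume 30, value 102
Minimum volume: 27 m³.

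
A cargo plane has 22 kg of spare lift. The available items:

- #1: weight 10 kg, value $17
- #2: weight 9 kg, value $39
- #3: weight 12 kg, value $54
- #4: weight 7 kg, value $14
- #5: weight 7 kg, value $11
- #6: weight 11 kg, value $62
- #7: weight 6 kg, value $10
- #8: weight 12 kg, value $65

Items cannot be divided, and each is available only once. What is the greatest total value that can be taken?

$104

Check high-value combinations within 22 kg:
- #2+#8: weight 9+12=21, value 39+65=104
- #2+#6: weight 9+11=20, value 39+62=101
- #2+#3: weight 9+12=21, value 39+54=93
- #1+#8: weight 10+12=22, value 17+65=82
- #4+#8: weight 7+12=19, value 14+65=79
Best: $104.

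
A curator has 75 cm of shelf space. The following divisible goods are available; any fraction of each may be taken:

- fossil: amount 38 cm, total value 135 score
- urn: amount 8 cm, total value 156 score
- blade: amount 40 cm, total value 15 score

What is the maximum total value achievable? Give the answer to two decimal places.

Take in order of value per unit:
- urn (156/8 per unit): all 8 → value 156, running total 156.00
- fossil (135/38 per unit): all 38 → value 135, running total 291.00
- blade (15/40 per unit): 29 of 40 → value 29×15/40 = 10.8750, running total 301.88
Total 301.88.

301.88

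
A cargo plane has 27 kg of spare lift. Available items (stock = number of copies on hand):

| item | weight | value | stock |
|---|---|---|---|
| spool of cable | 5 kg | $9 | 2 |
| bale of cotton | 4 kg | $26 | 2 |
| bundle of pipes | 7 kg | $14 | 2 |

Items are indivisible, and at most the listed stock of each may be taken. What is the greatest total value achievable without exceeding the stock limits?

Top feasible selections:
- 1×spool of cable + 2×bale of cotton + 2×bundle of pipes: weight 27, value 89
- 2×spool of cable + 2×bale of cotton + 1×bundle of pipes: weight 25, value 84
- 2×bale of cotton + 2×bundle of pipes: weight 22, value 80
- 1×spool of cable + 2×bale of cotton + 1×bundle of pipes: weight 20, value 75
Best: $89.

$89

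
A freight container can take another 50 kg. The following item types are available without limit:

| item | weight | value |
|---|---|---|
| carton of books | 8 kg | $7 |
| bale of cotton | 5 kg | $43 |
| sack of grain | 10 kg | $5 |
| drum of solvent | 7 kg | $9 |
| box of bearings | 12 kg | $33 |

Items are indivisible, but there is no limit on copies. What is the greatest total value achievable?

$430

Best value-per-unit is bale of cotton at 43/5, and filling with it alone uses weight 10×5=50. No mix of the others beats 10×43 = 430.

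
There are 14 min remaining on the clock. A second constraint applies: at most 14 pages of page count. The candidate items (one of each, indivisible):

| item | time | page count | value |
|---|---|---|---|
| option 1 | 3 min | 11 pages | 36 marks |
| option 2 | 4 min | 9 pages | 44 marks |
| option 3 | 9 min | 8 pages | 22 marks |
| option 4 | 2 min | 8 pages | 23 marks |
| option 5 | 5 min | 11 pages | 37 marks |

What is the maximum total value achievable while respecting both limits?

Feasible sets respecting both limits:
- option 2: time 4, page count 9, value 44
- option 5: time 5, page count 11, value 37
- option 1: time 3, page count 11, value 36
- option 4: time 2, page count 8, value 23
Best: 44 marks.

44 marks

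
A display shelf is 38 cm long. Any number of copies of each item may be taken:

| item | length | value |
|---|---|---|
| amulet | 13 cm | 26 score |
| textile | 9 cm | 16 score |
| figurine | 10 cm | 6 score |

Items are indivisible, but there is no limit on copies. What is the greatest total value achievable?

68 score

Best value-per-unit is amulet at 26/13; filling with it alone gives 2×26 = 52.
Optimal mix: 2×amulet + 1×textile → length 35, value 68.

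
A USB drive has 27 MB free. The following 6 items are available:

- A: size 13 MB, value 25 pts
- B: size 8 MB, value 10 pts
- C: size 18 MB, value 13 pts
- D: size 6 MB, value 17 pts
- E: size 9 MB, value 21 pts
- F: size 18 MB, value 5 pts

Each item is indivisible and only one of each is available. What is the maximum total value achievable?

52 pts

Check high-value combinations within 27 MB:
- A+B+D: size 13+8+6=27, value 25+10+17=52
- B+D+E: size 8+6+9=23, value 10+17+21=48
- A+E: size 13+9=22, value 25+21=46
- A+D: size 13+6=19, value 25+17=42
Best: 52 pts.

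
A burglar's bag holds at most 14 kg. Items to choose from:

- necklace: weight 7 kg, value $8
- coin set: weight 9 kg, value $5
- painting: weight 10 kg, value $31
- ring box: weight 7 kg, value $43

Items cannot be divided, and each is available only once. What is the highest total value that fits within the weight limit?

Check high-value combinations within 14 kg:
- necklace+ring box: weight 7+7=14, value 8+43=51
- ring box: weight 7, value 43
- painting: weight 10, value 31
Best: $51.

$51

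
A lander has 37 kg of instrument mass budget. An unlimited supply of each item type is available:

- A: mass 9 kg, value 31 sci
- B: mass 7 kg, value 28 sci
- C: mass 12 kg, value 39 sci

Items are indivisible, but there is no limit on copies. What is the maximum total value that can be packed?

143 sci

Best value-per-unit is B at 28/7; filling with it alone gives 5×28 = 140.
Optimal mix: 1×A + 4×B → mass 37, value 143.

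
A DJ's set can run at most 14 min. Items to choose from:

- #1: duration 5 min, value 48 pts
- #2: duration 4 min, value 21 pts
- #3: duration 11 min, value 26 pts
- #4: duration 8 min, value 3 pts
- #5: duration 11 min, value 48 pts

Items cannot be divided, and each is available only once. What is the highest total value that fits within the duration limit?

Check high-value combinations within 14 min:
- #1+#2: duration 5+4=9, value 48+21=69
- #1+#4: duration 5+8=13, value 48+3=51
- #1: duration 5, value 48
- #5: duration 11, value 48
- #3: duration 11, value 26
Best: 69 pts.

69 pts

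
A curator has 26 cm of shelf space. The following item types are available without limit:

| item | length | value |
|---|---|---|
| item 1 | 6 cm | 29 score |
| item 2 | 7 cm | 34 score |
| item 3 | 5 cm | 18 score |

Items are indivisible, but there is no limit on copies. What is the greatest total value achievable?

126 score

Best value-per-unit is item 2 at 34/7; filling with it alone gives 3×34 = 102.
Optimal mix: 2×item 1 + 2×item 2 → length 26, value 126.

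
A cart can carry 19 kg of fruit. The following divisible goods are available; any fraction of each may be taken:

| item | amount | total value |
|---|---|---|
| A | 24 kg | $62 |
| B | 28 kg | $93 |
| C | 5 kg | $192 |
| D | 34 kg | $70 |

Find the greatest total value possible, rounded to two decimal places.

Take in order of value per unit:
- C (192/5 per unit): all 5 → value 192, running total 192.00
- B (93/28 per unit): 14 of 28 → value 14×93/28 = 46.5000, running total 238.50
Total 238.50.

238.50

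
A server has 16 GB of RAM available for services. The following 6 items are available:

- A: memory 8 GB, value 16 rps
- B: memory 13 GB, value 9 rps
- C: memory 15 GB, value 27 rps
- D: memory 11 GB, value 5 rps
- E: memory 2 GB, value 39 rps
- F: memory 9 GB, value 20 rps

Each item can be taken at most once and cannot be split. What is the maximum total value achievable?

Check high-value combinations within 16 GB:
- E+F: memory 2+9=11, value 39+20=59
- A+E: memory 8+2=10, value 16+39=55
- B+E: memory 13+2=15, value 9+39=48
- D+E: memory 11+2=13, value 5+39=44
- E: memory 2, value 39
Best: 59 rps.

59 rps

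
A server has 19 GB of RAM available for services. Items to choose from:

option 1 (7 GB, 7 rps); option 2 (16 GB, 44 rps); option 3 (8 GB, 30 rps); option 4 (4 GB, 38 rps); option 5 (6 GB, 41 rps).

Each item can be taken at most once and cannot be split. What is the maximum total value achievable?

109 rps

Check high-value combinations within 19 GB:
- option 3+option 4+option 5: memory 8+4+6=18, value 30+38+41=109
- option 1+option 4+option 5: memory 7+4+6=17, value 7+38+41=86
- option 4+option 5: memory 4+6=10, value 38+41=79
- option 1+option 3+option 4: memory 7+8+4=19, value 7+30+38=75
- option 3+option 5: memory 8+6=14, value 30+41=71
Best: 109 rps.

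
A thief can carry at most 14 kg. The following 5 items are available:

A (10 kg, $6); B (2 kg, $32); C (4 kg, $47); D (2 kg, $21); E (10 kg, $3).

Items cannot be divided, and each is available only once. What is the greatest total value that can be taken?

$100

Check high-value combinations within 14 kg:
- B+C+D: weight 2+4+2=8, value 32+47+21=100
- B+C: weight 2+4=6, value 32+47=79
- C+D: weight 4+2=6, value 47+21=68
Best: $100.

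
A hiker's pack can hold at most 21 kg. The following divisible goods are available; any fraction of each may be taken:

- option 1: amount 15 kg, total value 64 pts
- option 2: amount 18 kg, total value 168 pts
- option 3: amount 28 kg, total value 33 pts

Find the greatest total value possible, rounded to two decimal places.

180.80

Take in order of value per unit:
- option 2 (168/18 per unit): all 18 → value 168, running total 168.00
- option 1 (64/15 per unit): 3 of 15 → value 3×64/15 = 12.8000, running total 180.80
Total 180.80.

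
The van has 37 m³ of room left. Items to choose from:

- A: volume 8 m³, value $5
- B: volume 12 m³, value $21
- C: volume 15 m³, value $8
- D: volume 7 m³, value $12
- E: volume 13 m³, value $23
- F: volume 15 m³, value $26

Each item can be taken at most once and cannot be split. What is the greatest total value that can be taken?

Check high-value combinations within 37 m³:
- D+E+F: volume 7+13+15=35, value 12+23+26=61
- B+D+F: volume 12+7+15=34, value 21+12+26=59
- B+D+E: volume 12+7+13=32, value 21+12+23=56
- A+E+F: volume 8+13+15=36, value 5+23+26=54
Best: $61.

$61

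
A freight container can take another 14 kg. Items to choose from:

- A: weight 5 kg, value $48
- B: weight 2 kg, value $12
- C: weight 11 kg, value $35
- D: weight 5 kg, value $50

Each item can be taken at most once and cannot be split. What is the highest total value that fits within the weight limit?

$110

Check high-value combinations within 14 kg:
- A+B+D: weight 5+2+5=12, value 48+12+50=110
- A+D: weight 5+5=10, value 48+50=98
- B+D: weight 2+5=7, value 12+50=62
- A+B: weight 5+2=7, value 48+12=60
Best: $110.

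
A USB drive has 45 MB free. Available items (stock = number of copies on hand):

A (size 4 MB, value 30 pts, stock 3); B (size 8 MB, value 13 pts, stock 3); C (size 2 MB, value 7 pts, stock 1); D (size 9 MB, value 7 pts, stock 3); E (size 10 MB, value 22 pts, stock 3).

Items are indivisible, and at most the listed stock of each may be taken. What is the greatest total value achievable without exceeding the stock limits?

163 pts

Top feasible selections:
- 3×A + 1×C + 3×E: size 44, value 163
- 3×A + 3×E: size 42, value 156
- 3×A + 1×B + 1×C + 2×E: size 42, value 154
Best: 163 pts.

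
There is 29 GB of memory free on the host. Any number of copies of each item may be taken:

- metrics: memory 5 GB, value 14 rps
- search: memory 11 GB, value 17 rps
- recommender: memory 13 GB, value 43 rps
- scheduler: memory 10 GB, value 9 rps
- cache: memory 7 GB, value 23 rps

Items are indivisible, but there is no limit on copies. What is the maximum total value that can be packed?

Best value-per-unit is recommender at 43/13; filling with it alone gives 2×43 = 86.
Optimal mix: 4×cache → memory 28, value 92.

92 rps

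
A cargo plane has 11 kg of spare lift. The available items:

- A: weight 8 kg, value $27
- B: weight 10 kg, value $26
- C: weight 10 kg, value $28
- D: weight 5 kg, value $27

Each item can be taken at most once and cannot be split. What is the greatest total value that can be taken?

$28

This is a 0/1 knapsack; check combinations near the capacity.
- C: weight 10, value 28
- D: weight 5, value 27
- A: weight 8, value 27
- B: weight 10, value 26
Best: $28.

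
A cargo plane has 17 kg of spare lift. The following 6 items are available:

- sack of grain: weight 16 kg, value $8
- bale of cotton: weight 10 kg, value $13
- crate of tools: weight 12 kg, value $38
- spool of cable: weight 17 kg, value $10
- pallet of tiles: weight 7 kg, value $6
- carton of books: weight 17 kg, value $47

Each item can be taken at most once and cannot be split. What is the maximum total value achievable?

Check high-value combinations within 17 kg:
- carton of books: weight 17, value 47
- crate of tools: weight 12, value 38
- bale of cotton+pallet of tiles: weight 10+7=17, value 13+6=19
Best: $47.

$47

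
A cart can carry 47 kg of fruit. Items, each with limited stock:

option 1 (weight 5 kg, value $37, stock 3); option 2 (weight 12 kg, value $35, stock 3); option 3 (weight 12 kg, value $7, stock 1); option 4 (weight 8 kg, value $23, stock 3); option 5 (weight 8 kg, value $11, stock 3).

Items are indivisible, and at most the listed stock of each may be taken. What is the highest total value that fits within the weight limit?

Best selections within weight 47 and stock limits:
- 3×option 1 + 2×option 2 + 1×option 4: weight 47, value 204
- 3×option 1 + 1×option 2 + 2×option 4: weight 43, value 192
Best: $204.

$204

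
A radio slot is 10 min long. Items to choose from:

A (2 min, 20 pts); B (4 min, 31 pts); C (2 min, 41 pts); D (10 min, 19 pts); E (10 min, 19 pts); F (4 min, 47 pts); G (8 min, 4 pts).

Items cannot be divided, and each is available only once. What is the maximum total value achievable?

Check high-value combinations within 10 min:
- B+C+F: duration 4+2+4=10, value 31+41+47=119
- A+C+F: duration 2+2+4=8, value 20+41+47=108
- A+B+F: duration 2+4+4=10, value 20+31+47=98
- A+B+C: duration 2+4+2=8, value 20+31+41=92
Best: 119 pts.

119 pts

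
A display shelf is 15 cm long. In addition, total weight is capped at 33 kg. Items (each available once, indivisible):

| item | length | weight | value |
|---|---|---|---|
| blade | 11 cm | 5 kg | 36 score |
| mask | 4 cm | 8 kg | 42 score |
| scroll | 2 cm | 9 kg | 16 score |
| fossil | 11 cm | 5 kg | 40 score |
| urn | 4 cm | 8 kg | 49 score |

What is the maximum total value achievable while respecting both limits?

Feasible sets respecting both limits:
- mask+scroll+urn: length 10, weight 25, value 107
- mask+urn: length 8, weight 16, value 91
- fossil+urn: length 15, weight 13, value 89
- blade+urn: length 15, weight 13, value 85
Best: 107 score.

107 score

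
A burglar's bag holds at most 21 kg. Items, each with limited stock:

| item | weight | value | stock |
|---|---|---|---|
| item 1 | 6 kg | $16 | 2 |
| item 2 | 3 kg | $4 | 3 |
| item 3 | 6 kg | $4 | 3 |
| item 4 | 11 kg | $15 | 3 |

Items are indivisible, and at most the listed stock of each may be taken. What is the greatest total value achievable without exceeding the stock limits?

Top feasible selections:
- 2×item 1 + 3×item 2: weight 21, value 44
- 2×item 1 + 2×item 2: weight 18, value 40
Best: $44.

$44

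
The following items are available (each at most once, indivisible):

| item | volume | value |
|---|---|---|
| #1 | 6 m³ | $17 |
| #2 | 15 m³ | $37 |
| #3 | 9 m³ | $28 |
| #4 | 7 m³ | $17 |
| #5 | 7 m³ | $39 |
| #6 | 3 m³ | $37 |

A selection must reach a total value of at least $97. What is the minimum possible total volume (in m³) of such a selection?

19

Subsets with value ≥ 97, sorted by total volume:
- #3+#5+#6: volume 19, value 104
- #1+#4+#5+#6: volume 23, value 110
- #1+#3+#5+#6: volume 25, value 121
Minimum volume: 19 m³.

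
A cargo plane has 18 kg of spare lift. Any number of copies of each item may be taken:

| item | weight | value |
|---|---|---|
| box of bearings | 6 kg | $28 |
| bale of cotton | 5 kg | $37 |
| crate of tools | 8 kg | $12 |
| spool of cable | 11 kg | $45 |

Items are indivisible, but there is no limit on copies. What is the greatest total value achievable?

$111

Best value-per-unit is bale of cotton at 37/5, and filling with it alone uses weight 3×5=15. No mix of the others beats 3×37 = 111.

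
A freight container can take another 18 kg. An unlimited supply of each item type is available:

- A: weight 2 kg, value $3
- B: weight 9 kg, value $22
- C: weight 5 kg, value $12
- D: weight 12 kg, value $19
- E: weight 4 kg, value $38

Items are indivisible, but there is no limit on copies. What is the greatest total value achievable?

Best value-per-unit is E at 38/4; filling with it alone gives 4×38 = 152.
Optimal mix: 1×A + 4×E → weight 18, value 155.

$155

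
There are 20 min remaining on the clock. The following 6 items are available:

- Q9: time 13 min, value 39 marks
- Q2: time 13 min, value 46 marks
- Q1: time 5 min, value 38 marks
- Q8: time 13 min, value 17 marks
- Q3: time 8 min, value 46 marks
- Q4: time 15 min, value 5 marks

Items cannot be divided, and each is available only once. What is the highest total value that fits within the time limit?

84 marks

This is a 0/1 knapsack; check combinations near the capacity.
- Q1+Q3: time 5+8=13, value 38+46=84
- Q2+Q1: time 13+5=18, value 46+38=84
- Q9+Q1: time 13+5=18, value 39+38=77
- Q1+Q8: time 5+13=18, value 38+17=55
Best: 84 marks.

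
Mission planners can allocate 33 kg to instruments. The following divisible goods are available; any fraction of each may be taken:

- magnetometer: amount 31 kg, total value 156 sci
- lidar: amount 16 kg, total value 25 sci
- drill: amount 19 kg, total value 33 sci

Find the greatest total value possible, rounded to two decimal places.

159.47

Take in order of value per unit:
- magnetometer (156/31 per unit): all 31 → value 156, running total 156.00
- drill (33/19 per unit): 2 of 19 → value 2×33/19 = 3.4737, running total 159.47
Total 159.47.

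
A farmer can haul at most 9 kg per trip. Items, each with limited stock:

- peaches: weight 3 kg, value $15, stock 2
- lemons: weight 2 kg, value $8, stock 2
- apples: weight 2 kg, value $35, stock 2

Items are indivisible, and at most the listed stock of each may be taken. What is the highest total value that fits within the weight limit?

Best selections within weight 9 and stock limits:
- 1×peaches + 1×lemons + 2×apples: weight 9, value 93
- 2×lemons + 2×apples: weight 8, value 86
Best: $93.

$93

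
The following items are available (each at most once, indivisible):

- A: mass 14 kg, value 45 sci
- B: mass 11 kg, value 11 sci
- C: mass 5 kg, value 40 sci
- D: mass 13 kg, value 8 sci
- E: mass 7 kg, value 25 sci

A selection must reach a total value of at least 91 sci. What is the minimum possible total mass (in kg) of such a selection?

Subsets with value ≥ 91, sorted by total mass:
- A+C+E: mass 26, value 110
- A+B+C: mass 30, value 96
- A+C+D: mass 32, value 93
- A+B+C+E: mass 37, value 121
Minimum mass: 26 kg.

26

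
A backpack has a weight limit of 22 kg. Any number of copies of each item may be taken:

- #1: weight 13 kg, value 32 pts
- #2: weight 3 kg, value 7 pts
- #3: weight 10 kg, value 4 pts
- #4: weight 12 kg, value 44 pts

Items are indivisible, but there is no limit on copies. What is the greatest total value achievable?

Best value-per-unit is #4 at 44/12; filling with it alone gives 1×44 = 44.
Optimal mix: 3×#2 + 1×#4 → weight 21, value 65.

65 pts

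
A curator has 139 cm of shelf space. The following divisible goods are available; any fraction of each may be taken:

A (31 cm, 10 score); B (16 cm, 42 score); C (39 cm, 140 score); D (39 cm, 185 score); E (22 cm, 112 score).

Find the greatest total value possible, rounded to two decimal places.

486.42

Take in order of value per unit:
- E (112/22 per unit): all 22 → value 112, running total 112.00
- D (185/39 per unit): all 39 → value 185, running total 297.00
- C (140/39 per unit): all 39 → value 140, running total 437.00
- B (42/16 per unit): all 16 → value 42, running total 479.00
- A (10/31 per unit): 23 of 31 → value 23×10/31 = 7.4194, running total 486.42
Total 486.42.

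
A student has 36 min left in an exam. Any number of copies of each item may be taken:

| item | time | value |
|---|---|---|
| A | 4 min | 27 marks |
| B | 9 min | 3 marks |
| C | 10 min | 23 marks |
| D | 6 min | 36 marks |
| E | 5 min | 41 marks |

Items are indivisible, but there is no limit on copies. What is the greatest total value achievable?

Best value-per-unit is E at 41/5, and filling with it alone uses time 7×5=35. No mix of the others beats 7×41 = 287.

287 marks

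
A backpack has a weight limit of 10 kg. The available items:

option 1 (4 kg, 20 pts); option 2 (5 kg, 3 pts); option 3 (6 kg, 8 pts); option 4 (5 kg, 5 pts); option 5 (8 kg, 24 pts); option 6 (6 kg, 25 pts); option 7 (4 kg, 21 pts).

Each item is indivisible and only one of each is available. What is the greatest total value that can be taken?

46 pts

Check high-value combinations within 10 kg:
- option 6+option 7: weight 6+4=10, value 25+21=46
- option 1+option 6: weight 4+6=10, value 20+25=45
- option 1+option 7: weight 4+4=8, value 20+21=41
- option 3+option 7: weight 6+4=10, value 8+21=29
Best: 46 pts.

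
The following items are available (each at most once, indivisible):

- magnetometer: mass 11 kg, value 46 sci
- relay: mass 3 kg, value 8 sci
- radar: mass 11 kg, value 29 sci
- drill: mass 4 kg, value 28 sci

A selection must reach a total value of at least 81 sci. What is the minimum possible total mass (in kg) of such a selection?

18

Subsets with value ≥ 81, sorted by total mass:
- magnetometer+relay+drill: mass 18, value 82
- magnetometer+relay+radar: mass 25, value 83
Minimum mass: 18 kg.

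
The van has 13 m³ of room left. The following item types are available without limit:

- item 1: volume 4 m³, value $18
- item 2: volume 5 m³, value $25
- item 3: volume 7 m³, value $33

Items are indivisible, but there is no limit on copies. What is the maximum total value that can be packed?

$61

Best value-per-unit is item 2 at 25/5; filling with it alone gives 2×25 = 50.
Optimal mix: 2×item 1 + 1×item 2 → volume 13, value 61.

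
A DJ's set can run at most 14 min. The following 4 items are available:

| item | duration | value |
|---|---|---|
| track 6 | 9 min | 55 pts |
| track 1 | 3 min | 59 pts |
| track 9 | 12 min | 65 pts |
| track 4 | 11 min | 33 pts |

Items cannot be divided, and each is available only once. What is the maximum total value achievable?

114 pts

Check high-value combinations within 14 min:
- track 6+track 1: duration 9+3=12, value 55+59=114
- track 1+track 4: duration 3+11=14, value 59+33=92
- track 9: duration 12, value 65
- track 1: duration 3, value 59
Best: 114 pts.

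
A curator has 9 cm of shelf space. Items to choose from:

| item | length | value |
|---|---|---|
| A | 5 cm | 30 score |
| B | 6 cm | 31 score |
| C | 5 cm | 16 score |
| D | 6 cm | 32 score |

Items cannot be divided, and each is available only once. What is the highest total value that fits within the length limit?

Check high-value combinations within 9 cm:
- D: length 6, value 32
- B: length 6, value 31
- A: length 5, value 30
- C: length 5, value 16
Best: 32 score.

32 score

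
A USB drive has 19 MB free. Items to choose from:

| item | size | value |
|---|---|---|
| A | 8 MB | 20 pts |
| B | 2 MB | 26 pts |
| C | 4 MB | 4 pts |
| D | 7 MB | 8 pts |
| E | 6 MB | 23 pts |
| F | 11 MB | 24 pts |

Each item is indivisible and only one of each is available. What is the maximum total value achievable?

73 pts

This is a 0/1 knapsack; check combinations near the capacity.
- B+E+F: size 2+6+11=19, value 26+23+24=73
- A+B+E: size 8+2+6=16, value 20+26+23=69
- B+C+D+E: size 2+4+7+6=19, value 26+4+8+23=61
- B+D+E: size 2+7+6=15, value 26+8+23=57
Best: 73 pts.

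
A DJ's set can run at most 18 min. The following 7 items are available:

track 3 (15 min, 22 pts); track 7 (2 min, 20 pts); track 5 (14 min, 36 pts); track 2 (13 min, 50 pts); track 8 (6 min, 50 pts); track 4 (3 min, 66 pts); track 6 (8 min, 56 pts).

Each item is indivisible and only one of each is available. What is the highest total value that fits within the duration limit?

Check high-value combinations within 18 min:
- track 8+track 4+track 6: duration 6+3+8=17, value 50+66+56=172
- track 7+track 4+track 6: duration 2+3+8=13, value 20+66+56=142
- track 7+track 8+track 4: duration 2+6+3=11, value 20+50+66=136
- track 7+track 2+track 4: duration 2+13+3=18, value 20+50+66=136
Best: 172 pts.

172 pts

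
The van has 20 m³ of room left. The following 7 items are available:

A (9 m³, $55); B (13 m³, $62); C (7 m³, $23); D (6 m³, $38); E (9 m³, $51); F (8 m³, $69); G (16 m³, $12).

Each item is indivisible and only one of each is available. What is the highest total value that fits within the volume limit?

Check high-value combinations within 20 m³:
- A+F: volume 9+8=17, value 55+69=124
- E+F: volume 9+8=17, value 51+69=120
- D+F: volume 6+8=14, value 38+69=107
- A+E: volume 9+9=18, value 55+51=106
Best: $124.

$124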